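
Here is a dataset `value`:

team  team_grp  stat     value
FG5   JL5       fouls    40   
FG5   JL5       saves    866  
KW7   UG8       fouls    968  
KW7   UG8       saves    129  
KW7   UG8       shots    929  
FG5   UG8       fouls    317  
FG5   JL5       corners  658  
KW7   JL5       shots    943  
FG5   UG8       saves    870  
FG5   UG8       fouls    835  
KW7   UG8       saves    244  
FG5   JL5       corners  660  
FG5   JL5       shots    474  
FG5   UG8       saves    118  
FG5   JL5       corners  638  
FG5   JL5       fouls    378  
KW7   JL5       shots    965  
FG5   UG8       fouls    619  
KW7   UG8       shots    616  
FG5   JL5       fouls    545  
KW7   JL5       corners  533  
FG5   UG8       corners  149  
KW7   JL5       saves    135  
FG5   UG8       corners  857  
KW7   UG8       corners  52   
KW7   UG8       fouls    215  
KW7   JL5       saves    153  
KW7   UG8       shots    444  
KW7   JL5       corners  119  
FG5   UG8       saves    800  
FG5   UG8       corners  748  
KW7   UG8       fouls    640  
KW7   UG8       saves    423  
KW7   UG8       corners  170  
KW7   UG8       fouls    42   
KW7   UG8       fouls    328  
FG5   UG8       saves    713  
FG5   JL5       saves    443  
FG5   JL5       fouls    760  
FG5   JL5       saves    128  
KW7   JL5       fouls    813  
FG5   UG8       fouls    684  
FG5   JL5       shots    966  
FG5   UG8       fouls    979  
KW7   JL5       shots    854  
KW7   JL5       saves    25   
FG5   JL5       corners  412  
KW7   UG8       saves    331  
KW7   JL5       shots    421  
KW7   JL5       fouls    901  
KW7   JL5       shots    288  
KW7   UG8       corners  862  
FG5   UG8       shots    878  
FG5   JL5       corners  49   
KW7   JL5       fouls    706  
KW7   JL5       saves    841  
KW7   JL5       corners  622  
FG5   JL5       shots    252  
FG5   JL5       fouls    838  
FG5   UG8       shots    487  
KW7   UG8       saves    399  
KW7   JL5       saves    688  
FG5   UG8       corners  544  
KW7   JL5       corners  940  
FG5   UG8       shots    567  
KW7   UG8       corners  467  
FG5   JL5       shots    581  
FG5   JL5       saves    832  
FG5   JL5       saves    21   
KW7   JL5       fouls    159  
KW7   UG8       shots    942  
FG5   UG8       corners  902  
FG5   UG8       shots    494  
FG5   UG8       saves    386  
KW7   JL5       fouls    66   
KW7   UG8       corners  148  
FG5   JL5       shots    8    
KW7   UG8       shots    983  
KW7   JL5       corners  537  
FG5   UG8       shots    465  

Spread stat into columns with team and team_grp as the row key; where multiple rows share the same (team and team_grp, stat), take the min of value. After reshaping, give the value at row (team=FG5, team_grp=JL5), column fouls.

40

Rows with team=FG5, team_grp=JL5 and stat=fouls: value values are 40, 378, 545, 760, 838.
min(40, 378, 545, 760, 838) = 40.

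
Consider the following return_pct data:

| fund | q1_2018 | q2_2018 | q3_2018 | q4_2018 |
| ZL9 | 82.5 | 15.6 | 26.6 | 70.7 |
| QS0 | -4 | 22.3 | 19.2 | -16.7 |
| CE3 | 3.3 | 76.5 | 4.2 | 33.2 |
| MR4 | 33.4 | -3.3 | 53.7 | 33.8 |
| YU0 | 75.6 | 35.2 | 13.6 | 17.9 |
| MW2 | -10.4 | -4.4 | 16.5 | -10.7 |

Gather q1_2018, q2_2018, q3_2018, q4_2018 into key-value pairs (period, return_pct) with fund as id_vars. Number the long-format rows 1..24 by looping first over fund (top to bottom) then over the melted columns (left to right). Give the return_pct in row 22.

24 rows total (6 × 4). Row 22: index ⌊(22-1)/4⌋ = 5 into fund → MW2; (22-1) mod 4 = 1 into the melted columns → q2_2018.
So row 22 is (MW2, q2_2018, -4.4); return_pct = -4.4.

-4.4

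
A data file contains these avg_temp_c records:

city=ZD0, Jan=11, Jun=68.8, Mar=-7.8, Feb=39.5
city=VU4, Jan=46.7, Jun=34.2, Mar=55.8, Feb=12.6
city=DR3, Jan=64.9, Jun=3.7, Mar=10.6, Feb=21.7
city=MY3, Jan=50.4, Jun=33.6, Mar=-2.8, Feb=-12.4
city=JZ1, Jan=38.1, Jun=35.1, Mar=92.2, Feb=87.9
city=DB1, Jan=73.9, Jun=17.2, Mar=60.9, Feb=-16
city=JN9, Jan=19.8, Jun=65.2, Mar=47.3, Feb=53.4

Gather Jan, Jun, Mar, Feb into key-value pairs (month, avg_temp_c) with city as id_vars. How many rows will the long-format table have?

7 city values × 4 melted columns = 28 rows.

28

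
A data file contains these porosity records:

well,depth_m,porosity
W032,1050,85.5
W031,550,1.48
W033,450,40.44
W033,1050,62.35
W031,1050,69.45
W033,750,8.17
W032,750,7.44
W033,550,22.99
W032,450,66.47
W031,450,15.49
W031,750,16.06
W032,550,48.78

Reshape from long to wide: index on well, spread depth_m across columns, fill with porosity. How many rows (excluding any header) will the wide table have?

3

3 distinct well values → 3 rows.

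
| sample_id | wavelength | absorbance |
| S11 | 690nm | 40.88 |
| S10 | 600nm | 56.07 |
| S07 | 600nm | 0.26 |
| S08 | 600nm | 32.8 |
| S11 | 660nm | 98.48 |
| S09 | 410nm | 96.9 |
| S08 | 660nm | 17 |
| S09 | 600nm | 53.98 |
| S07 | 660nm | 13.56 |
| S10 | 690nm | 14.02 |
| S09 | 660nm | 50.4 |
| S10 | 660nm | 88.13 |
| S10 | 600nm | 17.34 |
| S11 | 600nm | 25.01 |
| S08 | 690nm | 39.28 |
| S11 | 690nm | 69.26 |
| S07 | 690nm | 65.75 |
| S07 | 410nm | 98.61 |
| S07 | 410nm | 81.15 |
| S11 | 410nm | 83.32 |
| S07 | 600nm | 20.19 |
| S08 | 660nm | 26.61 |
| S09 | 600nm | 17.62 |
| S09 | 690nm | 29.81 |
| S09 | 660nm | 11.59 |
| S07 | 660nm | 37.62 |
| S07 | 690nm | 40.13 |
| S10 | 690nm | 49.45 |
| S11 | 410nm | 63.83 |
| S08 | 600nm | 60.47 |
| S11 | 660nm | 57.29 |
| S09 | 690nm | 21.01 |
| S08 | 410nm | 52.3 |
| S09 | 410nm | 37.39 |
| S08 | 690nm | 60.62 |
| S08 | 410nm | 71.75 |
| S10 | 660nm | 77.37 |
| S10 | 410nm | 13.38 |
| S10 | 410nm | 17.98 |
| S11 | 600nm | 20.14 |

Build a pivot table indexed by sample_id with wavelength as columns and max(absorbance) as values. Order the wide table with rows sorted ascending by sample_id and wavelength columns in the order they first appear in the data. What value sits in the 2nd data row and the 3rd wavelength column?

With rows sorted ascending by sample_id, row 2 is sample_id=S08. wavelength columns in first-appearance order: 690nm, 600nm, 660nm, 410nm; column 3 is 660nm.
Long rows with sample_id=S08, wavelength=660nm: max(17, 26.61) = 26.61.

26.61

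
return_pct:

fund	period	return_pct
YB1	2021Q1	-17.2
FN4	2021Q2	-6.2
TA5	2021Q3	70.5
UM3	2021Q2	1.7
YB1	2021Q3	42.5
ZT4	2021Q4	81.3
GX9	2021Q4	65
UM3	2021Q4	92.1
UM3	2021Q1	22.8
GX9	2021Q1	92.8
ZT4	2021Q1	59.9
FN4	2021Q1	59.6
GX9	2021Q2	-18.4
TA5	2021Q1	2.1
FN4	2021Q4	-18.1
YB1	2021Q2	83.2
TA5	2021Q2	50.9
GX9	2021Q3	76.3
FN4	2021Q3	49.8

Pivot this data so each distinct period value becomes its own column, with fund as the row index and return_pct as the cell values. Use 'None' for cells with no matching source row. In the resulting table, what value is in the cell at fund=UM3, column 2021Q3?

No long-format row has fund=UM3 and period=2021Q3, so the cell is None.

None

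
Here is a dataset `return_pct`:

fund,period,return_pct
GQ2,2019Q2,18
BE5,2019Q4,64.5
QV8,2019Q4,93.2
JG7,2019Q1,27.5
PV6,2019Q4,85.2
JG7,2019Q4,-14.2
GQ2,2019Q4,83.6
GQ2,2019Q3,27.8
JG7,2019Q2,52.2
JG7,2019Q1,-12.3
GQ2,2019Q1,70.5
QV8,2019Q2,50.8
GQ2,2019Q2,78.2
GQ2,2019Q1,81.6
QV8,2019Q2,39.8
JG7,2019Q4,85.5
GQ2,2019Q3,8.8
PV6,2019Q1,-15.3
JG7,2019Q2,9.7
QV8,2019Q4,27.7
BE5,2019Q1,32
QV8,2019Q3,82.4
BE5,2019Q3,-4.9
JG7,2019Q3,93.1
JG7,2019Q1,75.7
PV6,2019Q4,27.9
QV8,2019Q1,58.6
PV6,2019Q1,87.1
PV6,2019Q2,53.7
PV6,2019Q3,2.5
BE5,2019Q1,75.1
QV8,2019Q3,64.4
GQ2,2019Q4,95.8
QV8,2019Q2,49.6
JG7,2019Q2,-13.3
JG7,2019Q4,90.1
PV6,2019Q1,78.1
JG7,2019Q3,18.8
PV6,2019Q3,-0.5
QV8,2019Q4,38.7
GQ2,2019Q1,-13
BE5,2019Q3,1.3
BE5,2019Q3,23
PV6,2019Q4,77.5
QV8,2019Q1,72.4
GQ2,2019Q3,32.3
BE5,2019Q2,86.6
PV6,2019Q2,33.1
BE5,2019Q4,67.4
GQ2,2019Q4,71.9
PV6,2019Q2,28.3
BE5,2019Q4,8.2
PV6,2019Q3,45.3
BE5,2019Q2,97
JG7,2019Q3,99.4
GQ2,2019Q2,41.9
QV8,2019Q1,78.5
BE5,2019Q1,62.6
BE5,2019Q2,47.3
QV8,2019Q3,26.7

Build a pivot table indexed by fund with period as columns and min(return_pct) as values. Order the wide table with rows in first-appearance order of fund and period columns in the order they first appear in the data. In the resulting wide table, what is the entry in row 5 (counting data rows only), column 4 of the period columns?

With rows in first-appearance order of fund, row 5 is fund=PV6. period columns in first-appearance order: 2019Q2, 2019Q4, 2019Q1, 2019Q3; column 4 is 2019Q3.
Long rows with fund=PV6, period=2019Q3: min(2.5, -0.5, 45.3) = -0.5.

-0.5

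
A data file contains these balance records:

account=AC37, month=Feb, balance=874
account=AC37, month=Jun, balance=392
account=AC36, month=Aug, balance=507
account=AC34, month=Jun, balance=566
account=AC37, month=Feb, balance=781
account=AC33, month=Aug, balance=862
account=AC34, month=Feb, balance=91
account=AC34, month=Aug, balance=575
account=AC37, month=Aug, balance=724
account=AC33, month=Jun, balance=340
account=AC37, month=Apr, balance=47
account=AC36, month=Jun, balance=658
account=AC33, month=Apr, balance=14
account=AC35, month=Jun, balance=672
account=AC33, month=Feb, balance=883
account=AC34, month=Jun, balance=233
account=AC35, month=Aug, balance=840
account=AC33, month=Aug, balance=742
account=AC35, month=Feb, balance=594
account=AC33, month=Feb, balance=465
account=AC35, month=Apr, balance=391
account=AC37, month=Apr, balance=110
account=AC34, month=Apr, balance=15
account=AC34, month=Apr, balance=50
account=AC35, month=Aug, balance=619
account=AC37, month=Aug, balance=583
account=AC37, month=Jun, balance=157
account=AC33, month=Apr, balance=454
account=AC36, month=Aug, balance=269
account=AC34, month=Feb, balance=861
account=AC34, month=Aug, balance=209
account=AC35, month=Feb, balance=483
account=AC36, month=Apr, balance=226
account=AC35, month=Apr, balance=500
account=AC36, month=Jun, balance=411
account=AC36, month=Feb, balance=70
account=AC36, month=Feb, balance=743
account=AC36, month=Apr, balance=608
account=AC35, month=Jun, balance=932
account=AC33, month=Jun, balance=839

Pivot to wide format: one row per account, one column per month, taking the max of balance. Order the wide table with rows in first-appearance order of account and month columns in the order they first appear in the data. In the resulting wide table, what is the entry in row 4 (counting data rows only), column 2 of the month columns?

839

With rows in first-appearance order of account, row 4 is account=AC33. month columns in first-appearance order: Feb, Jun, Aug, Apr; column 2 is Jun.
Long rows with account=AC33, month=Jun: max(340, 839) = 839.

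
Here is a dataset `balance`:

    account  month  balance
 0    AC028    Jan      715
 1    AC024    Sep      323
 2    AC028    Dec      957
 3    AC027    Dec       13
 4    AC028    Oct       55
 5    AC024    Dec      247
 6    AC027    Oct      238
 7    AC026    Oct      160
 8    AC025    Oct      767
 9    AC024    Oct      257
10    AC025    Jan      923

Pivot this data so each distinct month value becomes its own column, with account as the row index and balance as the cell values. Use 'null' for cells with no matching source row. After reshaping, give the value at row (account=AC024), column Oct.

The long row with account=AC024, month=Oct has balance=257.

257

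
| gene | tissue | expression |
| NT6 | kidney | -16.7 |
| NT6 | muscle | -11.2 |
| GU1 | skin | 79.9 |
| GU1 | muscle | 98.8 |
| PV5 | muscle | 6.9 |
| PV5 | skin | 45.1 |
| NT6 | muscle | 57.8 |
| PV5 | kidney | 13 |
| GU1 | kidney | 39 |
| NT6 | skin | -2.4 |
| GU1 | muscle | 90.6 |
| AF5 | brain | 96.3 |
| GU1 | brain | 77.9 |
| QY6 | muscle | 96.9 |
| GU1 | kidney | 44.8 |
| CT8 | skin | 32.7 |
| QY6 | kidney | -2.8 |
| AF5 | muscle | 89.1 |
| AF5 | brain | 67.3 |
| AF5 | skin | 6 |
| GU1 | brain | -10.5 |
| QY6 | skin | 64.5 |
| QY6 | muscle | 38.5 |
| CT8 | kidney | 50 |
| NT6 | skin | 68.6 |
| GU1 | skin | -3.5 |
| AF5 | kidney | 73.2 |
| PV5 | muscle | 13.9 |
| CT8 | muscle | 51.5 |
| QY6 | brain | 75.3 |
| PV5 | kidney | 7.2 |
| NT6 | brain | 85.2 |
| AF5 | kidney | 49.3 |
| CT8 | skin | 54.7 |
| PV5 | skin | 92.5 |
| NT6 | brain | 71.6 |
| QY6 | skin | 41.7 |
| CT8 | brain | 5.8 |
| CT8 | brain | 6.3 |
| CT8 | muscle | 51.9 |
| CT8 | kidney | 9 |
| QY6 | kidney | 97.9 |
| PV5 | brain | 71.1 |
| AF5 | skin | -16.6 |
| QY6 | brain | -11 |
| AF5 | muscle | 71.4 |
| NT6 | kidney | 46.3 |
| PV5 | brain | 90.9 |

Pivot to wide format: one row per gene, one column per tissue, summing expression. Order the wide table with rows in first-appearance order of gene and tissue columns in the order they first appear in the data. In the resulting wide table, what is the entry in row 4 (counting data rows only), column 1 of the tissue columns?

122.5

With rows in first-appearance order of gene, row 4 is gene=AF5. tissue columns in first-appearance order: kidney, muscle, skin, brain; column 1 is kidney.
Long rows with gene=AF5, tissue=kidney: 73.2 + 49.3 = 122.5.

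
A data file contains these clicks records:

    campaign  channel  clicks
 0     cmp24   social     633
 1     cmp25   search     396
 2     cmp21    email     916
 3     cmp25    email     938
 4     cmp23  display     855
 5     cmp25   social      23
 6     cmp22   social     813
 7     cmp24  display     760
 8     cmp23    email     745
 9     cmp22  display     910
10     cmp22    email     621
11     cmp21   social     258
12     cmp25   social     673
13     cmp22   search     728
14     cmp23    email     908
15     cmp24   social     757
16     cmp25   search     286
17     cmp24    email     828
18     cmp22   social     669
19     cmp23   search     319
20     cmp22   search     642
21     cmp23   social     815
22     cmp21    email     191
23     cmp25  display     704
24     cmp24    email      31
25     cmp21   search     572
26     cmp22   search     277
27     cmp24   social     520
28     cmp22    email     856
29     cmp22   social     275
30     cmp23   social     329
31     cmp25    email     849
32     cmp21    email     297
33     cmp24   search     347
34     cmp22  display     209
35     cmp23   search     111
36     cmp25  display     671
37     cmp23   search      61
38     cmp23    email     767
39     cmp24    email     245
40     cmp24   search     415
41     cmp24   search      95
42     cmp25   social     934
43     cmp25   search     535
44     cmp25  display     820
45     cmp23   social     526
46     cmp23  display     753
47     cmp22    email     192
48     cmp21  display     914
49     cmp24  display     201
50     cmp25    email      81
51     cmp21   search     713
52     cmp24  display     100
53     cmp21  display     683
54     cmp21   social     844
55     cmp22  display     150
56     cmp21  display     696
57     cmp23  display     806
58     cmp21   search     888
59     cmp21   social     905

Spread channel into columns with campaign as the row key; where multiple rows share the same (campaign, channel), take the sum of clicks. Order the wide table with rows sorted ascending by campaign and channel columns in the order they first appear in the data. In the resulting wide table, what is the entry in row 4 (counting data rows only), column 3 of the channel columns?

1104

With rows sorted ascending by campaign, row 4 is campaign=cmp24. channel columns in first-appearance order: social, search, email, display; column 3 is email.
Long rows with campaign=cmp24, channel=email: 828 + 31 + 245 = 1104.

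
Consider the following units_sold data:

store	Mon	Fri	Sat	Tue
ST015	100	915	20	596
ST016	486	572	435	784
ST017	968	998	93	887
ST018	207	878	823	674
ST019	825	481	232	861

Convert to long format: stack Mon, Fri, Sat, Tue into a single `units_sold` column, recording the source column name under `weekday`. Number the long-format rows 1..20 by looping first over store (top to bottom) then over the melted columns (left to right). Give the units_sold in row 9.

20 rows total (5 × 4). Row 9: index ⌊(9-1)/4⌋ = 2 into store → ST017; (9-1) mod 4 = 0 into the melted columns → Mon.
So row 9 is (ST017, Mon, 968); units_sold = 968.

968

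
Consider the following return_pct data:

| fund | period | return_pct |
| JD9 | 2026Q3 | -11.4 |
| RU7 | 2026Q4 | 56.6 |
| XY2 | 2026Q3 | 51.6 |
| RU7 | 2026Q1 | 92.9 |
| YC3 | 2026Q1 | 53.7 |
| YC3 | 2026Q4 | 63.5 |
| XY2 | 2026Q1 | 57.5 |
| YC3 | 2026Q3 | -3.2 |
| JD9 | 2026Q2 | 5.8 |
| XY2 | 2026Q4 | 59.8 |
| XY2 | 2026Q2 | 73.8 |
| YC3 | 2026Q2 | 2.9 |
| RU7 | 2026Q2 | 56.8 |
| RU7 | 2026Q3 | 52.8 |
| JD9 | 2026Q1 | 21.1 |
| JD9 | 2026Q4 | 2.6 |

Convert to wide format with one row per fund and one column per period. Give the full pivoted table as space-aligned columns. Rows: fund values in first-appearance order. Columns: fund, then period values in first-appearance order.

fund  2026Q3  2026Q4  2026Q1  2026Q2
JD9   -11.4   2.6     21.1    5.8   
RU7   52.8    56.6    92.9    56.8  
XY2   51.6    59.8    57.5    73.8  
YC3   -3.2    63.5    53.7    2.9   

Columns: fund plus the 4 distinct period values (2026Q3, 2026Q4, 2026Q1, 2026Q2).
For example, row JD9 column 2026Q3 takes return_pct=-11.4 from the long row (JD9, 2026Q3).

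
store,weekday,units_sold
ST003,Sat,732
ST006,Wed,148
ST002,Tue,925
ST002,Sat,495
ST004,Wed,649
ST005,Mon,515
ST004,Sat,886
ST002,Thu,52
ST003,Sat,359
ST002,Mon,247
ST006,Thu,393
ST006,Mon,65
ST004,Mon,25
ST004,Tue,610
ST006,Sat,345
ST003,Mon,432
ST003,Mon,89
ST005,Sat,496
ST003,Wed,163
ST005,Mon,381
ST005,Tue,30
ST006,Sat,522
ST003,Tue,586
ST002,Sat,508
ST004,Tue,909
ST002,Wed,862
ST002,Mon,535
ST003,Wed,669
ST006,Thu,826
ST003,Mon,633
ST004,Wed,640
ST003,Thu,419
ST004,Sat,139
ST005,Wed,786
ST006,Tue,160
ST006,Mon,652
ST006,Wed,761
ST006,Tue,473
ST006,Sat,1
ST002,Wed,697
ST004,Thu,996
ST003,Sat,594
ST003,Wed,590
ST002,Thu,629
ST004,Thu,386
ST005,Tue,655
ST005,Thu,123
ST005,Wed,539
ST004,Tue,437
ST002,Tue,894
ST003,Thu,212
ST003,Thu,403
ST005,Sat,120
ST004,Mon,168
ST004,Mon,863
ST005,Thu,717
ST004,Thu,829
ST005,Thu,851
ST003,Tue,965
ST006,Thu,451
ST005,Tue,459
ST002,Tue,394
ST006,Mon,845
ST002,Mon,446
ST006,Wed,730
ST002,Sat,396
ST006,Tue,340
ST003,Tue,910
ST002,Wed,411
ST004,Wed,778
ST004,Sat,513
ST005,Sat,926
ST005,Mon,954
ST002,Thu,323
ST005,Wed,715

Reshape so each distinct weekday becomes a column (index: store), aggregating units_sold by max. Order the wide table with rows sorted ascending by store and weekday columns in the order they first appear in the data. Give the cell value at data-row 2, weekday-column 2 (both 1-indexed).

With rows sorted ascending by store, row 2 is store=ST003. weekday columns in first-appearance order: Sat, Wed, Tue, Mon, Thu; column 2 is Wed.
Long rows with store=ST003, weekday=Wed: max(163, 669, 590) = 669.

669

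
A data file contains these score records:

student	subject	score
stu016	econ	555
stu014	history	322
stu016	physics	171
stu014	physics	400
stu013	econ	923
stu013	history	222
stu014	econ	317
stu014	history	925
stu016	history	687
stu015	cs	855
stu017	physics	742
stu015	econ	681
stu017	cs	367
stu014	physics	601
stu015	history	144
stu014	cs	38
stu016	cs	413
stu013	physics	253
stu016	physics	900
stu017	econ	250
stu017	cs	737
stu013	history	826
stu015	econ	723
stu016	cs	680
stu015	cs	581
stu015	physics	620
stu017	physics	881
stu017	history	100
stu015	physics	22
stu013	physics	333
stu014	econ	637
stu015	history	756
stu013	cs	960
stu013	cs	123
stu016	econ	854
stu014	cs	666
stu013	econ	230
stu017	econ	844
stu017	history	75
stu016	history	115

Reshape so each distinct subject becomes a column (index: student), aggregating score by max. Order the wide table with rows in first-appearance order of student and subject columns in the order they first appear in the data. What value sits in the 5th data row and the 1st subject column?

844

With rows in first-appearance order of student, row 5 is student=stu017. subject columns in first-appearance order: econ, history, physics, cs; column 1 is econ.
Long rows with student=stu017, subject=econ: max(250, 844) = 844.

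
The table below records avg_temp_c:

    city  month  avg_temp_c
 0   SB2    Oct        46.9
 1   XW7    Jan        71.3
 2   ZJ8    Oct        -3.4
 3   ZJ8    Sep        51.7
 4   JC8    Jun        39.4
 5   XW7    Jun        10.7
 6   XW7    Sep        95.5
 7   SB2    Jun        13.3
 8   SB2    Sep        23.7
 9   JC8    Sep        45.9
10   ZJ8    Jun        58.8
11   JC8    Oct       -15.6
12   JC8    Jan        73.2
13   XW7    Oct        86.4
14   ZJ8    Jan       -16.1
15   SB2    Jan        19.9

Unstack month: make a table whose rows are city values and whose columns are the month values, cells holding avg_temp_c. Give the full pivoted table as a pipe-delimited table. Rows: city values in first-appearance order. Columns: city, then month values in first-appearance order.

Columns: city plus the 4 distinct month values (Oct, Jan, Sep, Jun).
For example, row SB2 column Oct takes avg_temp_c=46.9 from the long row (SB2, Oct).

| city | Oct | Jan | Sep | Jun |
| SB2 | 46.9 | 19.9 | 23.7 | 13.3 |
| XW7 | 86.4 | 71.3 | 95.5 | 10.7 |
| ZJ8 | -3.4 | -16.1 | 51.7 | 58.8 |
| JC8 | -15.6 | 73.2 | 45.9 | 39.4 |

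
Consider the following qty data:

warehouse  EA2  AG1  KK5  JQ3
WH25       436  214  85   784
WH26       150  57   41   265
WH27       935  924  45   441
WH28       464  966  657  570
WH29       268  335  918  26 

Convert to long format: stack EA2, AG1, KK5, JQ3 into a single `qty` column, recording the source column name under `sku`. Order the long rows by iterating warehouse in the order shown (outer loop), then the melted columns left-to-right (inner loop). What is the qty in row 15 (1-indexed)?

657

20 rows total (5 × 4). Row 15: index ⌊(15-1)/4⌋ = 3 into warehouse → WH28; (15-1) mod 4 = 2 into the melted columns → KK5.
So row 15 is (WH28, KK5, 657); qty = 657.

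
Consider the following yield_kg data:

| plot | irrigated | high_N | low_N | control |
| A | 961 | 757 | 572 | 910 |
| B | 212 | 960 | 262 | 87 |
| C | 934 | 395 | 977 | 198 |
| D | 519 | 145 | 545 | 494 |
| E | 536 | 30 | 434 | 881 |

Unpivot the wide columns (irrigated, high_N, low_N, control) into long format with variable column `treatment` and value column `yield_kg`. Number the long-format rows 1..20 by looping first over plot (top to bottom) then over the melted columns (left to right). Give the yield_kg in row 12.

20 rows total (5 × 4). Row 12: index ⌊(12-1)/4⌋ = 2 into plot → C; (12-1) mod 4 = 3 into the melted columns → control.
So row 12 is (C, control, 198); yield_kg = 198.

198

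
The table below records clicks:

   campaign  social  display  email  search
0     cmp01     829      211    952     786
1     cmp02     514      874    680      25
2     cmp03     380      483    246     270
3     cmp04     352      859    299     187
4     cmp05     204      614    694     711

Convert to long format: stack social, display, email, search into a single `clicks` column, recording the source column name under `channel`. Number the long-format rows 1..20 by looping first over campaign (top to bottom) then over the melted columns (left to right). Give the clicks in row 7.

680

20 rows total (5 × 4). Row 7: index ⌊(7-1)/4⌋ = 1 into campaign → cmp02; (7-1) mod 4 = 2 into the melted columns → email.
So row 7 is (cmp02, email, 680); clicks = 680.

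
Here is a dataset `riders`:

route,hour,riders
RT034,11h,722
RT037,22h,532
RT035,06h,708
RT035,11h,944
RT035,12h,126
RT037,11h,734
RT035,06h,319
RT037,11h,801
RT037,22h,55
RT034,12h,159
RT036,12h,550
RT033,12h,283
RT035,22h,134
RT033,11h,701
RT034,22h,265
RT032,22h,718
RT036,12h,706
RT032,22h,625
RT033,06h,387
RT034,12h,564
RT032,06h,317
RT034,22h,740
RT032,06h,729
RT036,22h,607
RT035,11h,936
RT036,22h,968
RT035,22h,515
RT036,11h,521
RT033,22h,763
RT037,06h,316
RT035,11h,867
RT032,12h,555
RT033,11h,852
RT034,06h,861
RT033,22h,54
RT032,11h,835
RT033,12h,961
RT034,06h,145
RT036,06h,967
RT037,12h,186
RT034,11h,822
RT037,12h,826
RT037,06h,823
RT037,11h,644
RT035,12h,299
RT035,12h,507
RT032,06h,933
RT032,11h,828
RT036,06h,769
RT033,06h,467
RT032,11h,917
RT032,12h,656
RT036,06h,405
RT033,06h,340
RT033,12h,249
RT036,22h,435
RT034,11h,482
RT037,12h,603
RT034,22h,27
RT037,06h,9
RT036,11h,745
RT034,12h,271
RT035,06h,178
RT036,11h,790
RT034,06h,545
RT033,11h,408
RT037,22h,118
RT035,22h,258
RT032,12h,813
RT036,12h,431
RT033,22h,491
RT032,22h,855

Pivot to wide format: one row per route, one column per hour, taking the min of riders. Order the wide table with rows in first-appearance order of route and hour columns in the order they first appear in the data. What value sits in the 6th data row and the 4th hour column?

555

With rows in first-appearance order of route, row 6 is route=RT032. hour columns in first-appearance order: 11h, 22h, 06h, 12h; column 4 is 12h.
Long rows with route=RT032, hour=12h: min(555, 656, 813) = 555.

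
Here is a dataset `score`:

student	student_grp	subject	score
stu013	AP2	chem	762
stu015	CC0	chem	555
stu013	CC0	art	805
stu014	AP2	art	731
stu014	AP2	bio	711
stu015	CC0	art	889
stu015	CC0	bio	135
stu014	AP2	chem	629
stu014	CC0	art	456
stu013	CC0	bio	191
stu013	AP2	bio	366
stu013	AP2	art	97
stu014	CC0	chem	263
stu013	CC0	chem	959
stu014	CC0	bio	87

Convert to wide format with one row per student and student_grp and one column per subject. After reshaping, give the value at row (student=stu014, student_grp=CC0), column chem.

263

Wide layout: rows indexed by student and student_grp, columns are the 3 distinct subject values (chem, art, bio).
Cell (student=stu014, student_grp=CC0, subject=chem) draws from the long row where student=stu014, student_grp=CC0 and subject=chem, which has score=263.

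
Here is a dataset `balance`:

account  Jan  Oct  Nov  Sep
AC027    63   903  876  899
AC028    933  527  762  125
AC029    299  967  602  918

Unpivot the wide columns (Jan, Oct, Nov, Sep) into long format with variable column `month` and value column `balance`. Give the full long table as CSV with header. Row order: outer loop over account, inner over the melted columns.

Each (account, column) pair becomes one row: 3 × 4 = 12 rows.
For example, (AC027, Jan) → balance=63.

account,month,balance
AC027,Jan,63
AC027,Oct,903
AC027,Nov,876
AC027,Sep,899
AC028,Jan,933
AC028,Oct,527
AC028,Nov,762
AC028,Sep,125
AC029,Jan,299
AC029,Oct,967
AC029,Nov,602
AC029,Sep,918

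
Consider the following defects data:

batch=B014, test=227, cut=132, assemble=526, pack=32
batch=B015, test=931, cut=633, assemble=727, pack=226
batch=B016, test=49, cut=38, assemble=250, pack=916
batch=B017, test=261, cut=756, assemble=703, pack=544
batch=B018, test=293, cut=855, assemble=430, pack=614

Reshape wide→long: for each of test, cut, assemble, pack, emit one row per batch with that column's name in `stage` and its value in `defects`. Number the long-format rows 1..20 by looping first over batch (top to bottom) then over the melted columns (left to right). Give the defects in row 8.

20 rows total (5 × 4). Row 8: index ⌊(8-1)/4⌋ = 1 into batch → B015; (8-1) mod 4 = 3 into the melted columns → pack.
So row 8 is (B015, pack, 226); defects = 226.

226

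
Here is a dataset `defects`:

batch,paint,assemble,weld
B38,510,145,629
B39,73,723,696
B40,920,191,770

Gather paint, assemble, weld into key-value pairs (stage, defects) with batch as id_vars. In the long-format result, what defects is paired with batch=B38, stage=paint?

Unpivoting turns each (batch, wide-column) pair into one long row.
The wide cell at row B38, column paint holds 510, so the long row (B38, paint) has defects=510.

510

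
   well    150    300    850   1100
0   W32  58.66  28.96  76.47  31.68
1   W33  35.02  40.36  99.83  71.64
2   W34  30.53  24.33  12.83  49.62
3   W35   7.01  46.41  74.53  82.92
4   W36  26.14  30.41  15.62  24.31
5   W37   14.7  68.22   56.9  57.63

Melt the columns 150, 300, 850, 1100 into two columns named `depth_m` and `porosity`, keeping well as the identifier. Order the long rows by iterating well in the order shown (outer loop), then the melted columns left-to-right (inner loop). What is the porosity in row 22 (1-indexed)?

24 rows total (6 × 4). Row 22: index ⌊(22-1)/4⌋ = 5 into well → W37; (22-1) mod 4 = 1 into the melted columns → 300.
So row 22 is (W37, 300, 68.22); porosity = 68.22.

68.22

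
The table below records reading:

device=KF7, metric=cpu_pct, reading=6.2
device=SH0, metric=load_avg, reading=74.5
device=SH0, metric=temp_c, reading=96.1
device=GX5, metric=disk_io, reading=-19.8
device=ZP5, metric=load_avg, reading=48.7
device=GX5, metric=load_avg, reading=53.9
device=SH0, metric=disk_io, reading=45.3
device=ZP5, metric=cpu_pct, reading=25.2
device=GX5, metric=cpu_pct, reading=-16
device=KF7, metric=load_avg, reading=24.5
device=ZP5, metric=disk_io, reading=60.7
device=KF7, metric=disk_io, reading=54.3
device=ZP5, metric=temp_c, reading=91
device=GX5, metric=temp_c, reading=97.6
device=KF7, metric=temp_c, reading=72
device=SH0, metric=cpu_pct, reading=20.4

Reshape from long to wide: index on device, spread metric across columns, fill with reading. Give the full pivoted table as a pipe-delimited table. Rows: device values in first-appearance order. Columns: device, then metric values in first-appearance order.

| device | cpu_pct | load_avg | temp_c | disk_io |
| KF7 | 6.2 | 24.5 | 72 | 54.3 |
| SH0 | 20.4 | 74.5 | 96.1 | 45.3 |
| GX5 | -16 | 53.9 | 97.6 | -19.8 |
| ZP5 | 25.2 | 48.7 | 91 | 60.7 |

Columns: device plus the 4 distinct metric values (cpu_pct, load_avg, temp_c, disk_io).
For example, row KF7 column cpu_pct takes reading=6.2 from the long row (KF7, cpu_pct).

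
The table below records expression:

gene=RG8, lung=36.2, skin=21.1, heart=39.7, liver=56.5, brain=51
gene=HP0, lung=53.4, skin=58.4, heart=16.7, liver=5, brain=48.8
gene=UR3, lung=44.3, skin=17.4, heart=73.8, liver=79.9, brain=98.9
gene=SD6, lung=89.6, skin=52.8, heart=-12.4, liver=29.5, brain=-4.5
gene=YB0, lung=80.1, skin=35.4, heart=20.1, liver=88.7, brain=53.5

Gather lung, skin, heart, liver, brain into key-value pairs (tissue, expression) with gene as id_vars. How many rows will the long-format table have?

25

5 gene values × 5 melted columns = 25 rows.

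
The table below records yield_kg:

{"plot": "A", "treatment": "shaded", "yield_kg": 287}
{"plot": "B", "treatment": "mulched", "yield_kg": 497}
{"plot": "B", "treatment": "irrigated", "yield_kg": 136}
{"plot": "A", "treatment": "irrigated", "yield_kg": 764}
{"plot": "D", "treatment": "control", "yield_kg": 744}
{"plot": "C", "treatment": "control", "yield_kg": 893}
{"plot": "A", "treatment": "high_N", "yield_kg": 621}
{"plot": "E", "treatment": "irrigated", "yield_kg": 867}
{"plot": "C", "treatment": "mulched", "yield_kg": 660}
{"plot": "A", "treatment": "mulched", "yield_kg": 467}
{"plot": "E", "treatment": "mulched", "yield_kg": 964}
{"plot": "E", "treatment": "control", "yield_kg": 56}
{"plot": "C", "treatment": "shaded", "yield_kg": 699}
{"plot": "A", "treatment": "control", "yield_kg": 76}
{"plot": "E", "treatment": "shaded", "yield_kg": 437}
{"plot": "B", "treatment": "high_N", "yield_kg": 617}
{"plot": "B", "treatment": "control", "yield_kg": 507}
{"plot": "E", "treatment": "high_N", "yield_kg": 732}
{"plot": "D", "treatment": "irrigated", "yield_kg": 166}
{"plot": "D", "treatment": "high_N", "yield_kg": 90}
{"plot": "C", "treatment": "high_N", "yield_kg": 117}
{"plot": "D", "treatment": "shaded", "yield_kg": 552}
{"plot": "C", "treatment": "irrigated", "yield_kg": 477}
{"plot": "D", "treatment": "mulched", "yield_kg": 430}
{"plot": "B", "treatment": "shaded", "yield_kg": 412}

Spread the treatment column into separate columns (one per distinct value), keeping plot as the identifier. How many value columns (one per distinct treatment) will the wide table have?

5 distinct treatment values: high_N, irrigated, control, mulched, shaded.

5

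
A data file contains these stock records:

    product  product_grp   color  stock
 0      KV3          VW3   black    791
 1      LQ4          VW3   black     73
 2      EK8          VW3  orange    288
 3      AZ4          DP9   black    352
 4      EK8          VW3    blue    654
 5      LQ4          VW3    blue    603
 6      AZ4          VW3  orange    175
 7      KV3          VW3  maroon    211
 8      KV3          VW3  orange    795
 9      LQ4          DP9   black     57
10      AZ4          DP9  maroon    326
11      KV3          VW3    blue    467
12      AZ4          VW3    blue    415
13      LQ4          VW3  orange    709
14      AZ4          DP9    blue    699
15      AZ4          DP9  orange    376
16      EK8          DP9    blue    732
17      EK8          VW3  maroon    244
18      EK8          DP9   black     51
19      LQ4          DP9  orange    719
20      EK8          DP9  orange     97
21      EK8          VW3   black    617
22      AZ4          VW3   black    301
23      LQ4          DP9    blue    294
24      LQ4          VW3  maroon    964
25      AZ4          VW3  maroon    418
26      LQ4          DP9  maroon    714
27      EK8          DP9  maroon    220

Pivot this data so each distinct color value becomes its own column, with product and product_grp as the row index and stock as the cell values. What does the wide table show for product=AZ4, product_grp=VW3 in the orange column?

Wide layout: rows indexed by product and product_grp, columns are the 4 distinct color values (black, orange, blue, maroon).
Cell (product=AZ4, product_grp=VW3, color=orange) draws from the long row where product=AZ4, product_grp=VW3 and color=orange, which has stock=175.

175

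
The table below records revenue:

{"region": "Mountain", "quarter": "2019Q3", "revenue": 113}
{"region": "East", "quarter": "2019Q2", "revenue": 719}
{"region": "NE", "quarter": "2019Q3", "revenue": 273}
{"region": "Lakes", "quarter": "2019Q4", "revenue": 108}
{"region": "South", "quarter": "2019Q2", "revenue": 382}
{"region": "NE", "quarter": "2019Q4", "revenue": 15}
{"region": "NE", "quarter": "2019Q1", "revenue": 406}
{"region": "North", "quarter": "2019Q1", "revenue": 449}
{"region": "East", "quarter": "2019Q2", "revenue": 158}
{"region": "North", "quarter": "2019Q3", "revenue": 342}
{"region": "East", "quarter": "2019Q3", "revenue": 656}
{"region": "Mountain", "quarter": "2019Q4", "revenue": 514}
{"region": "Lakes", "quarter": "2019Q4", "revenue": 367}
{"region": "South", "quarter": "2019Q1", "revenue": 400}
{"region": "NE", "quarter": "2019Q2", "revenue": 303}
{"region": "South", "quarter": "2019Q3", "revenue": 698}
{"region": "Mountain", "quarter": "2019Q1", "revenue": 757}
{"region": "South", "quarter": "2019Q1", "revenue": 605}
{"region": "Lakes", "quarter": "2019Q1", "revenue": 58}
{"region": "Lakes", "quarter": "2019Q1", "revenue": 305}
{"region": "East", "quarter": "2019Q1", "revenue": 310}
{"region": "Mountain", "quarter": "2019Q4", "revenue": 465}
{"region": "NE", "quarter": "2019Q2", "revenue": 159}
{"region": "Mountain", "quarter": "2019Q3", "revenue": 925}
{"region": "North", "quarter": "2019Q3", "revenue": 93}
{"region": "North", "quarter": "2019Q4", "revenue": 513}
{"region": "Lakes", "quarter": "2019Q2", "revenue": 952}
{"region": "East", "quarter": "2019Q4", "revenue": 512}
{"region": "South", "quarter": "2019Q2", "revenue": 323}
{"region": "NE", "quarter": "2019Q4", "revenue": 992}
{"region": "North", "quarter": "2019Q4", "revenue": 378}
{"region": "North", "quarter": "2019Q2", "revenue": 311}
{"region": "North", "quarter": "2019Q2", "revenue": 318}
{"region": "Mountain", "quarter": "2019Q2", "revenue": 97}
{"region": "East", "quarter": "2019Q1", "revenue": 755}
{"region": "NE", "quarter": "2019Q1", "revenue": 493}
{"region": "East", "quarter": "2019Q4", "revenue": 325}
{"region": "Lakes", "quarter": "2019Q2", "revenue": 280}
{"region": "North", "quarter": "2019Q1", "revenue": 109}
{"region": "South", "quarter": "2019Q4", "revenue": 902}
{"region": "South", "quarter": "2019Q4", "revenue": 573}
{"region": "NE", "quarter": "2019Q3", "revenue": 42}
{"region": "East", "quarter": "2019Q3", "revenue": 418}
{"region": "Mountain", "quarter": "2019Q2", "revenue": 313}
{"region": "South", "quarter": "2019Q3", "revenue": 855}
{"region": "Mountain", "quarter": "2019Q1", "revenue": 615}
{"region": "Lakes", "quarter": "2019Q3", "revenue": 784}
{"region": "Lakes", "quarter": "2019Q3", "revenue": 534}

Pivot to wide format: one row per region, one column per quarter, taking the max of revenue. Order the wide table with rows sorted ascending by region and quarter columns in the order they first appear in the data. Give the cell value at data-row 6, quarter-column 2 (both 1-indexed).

382

With rows sorted ascending by region, row 6 is region=South. quarter columns in first-appearance order: 2019Q3, 2019Q2, 2019Q4, 2019Q1; column 2 is 2019Q2.
Long rows with region=South, quarter=2019Q2: max(382, 323) = 382.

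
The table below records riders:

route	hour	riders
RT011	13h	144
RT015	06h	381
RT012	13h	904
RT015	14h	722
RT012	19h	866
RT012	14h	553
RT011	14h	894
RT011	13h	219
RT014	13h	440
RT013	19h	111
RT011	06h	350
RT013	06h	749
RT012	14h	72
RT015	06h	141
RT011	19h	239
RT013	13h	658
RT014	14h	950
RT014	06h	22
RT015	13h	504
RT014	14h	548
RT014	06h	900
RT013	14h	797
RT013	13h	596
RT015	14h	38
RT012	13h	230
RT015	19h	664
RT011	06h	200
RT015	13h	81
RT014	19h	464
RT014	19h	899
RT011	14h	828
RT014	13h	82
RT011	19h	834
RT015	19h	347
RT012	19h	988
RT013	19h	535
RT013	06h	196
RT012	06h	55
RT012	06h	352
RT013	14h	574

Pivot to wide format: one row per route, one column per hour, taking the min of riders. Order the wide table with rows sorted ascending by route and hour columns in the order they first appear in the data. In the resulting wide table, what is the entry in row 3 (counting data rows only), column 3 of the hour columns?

574

With rows sorted ascending by route, row 3 is route=RT013. hour columns in first-appearance order: 13h, 06h, 14h, 19h; column 3 is 14h.
Long rows with route=RT013, hour=14h: min(797, 574) = 574.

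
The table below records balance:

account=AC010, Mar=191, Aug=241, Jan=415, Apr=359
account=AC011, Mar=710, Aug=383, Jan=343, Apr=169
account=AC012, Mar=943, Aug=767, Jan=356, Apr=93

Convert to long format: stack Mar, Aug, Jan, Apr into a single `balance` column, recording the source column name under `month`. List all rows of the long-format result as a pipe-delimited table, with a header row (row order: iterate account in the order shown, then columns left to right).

| account | month | balance |
| AC010 | Mar | 191 |
| AC010 | Aug | 241 |
| AC010 | Jan | 415 |
| AC010 | Apr | 359 |
| AC011 | Mar | 710 |
| AC011 | Aug | 383 |
| AC011 | Jan | 343 |
| AC011 | Apr | 169 |
| AC012 | Mar | 943 |
| AC012 | Aug | 767 |
| AC012 | Jan | 356 |
| AC012 | Apr | 93 |

Each (account, column) pair becomes one row: 3 × 4 = 12 rows.
For example, (AC010, Mar) → balance=191.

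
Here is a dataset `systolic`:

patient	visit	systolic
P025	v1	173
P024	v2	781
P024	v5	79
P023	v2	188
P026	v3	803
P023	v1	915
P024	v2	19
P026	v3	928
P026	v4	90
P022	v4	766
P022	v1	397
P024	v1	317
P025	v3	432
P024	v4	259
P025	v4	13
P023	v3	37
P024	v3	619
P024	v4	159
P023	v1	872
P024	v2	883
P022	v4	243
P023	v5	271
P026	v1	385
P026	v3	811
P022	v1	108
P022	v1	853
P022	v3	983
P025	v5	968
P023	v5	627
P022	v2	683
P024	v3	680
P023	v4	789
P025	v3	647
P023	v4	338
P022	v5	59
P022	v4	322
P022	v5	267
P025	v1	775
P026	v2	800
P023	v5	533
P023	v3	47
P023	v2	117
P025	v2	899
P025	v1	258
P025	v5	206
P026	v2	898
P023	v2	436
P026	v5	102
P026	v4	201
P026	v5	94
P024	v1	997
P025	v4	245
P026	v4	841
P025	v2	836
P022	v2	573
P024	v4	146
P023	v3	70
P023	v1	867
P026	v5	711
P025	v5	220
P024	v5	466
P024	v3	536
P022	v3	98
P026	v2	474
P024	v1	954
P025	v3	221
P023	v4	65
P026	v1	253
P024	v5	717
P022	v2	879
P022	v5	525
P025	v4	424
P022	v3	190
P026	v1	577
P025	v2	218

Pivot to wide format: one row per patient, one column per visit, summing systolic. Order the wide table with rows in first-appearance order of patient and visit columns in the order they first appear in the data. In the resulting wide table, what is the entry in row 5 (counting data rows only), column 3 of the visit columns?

With rows in first-appearance order of patient, row 5 is patient=P022. visit columns in first-appearance order: v1, v2, v5, v3, v4; column 3 is v5.
Long rows with patient=P022, visit=v5: 59 + 267 + 525 = 851.

851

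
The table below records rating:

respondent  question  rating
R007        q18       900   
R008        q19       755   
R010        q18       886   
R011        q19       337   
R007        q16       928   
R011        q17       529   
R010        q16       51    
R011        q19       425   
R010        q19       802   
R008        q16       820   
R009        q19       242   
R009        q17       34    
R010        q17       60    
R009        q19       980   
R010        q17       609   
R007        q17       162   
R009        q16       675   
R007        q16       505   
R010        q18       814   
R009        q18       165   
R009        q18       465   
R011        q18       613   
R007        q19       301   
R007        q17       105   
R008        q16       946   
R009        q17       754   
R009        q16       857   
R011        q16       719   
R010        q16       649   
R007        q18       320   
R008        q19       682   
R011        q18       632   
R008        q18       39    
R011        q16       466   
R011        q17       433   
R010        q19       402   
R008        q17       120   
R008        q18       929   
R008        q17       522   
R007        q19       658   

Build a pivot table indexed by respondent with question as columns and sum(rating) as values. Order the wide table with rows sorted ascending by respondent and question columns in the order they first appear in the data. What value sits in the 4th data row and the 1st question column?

With rows sorted ascending by respondent, row 4 is respondent=R010. question columns in first-appearance order: q18, q19, q16, q17; column 1 is q18.
Long rows with respondent=R010, question=q18: 886 + 814 = 1700.

1700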